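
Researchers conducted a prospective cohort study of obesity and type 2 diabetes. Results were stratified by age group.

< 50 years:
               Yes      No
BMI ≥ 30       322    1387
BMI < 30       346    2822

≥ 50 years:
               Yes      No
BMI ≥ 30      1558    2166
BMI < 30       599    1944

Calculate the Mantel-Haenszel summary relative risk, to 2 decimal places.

1.76

RR_MH = Σ(aᵢ·n₀ᵢ/nᵢ) / Σ(cᵢ·n₁ᵢ/nᵢ), with n₁ᵢ = aᵢ+bᵢ (exposed), n₀ᵢ = cᵢ+dᵢ (unexposed), nᵢ = n₁ᵢ+n₀ᵢ.
Stratum 1 (< 50 years): n₁ = 1709, n₀ = 3168, n = 4877; a·n₀/n = 322·3168/4877 = 209.1647; c·n₁/n = 346·1709/4877 = 121.2454
Stratum 2 (≥ 50 years): n₁ = 3724, n₀ = 2543, n = 6267; a·n₀/n = 1558·2543/6267 = 632.1995; c·n₁/n = 599·3724/6267 = 355.9400
RR_MH = (209.1647 + 632.1995) / (121.2454 + 355.9400) = 841.3641 / 477.1854 = 1.76318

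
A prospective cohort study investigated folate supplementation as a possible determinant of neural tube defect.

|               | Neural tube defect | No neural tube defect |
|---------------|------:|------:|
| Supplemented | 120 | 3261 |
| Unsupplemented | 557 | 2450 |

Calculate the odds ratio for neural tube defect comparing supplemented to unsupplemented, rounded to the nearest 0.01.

Cells: a = 120, b = 3261, c = 557, d = 2450.
OR = (a·d)/(b·c) = (120 × 2450) / (3261 × 557) = 294000 / 1816377 = 0.16186
Exposure is associated with lower odds of neural tube defect (OR = 0.16 < 1).

0.16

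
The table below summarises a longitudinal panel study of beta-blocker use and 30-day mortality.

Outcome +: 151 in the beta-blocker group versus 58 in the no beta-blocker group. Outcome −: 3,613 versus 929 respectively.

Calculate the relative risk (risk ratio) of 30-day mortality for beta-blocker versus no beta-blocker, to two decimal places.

0.68

From the description: a = 151, b = 3613, c = 58, d = 929.
Risk in exposed = 151/3764 = 0.04012; risk in unexposed = 58/987 = 0.05876.
RR = 0.04012 / 0.05876 = 0.68268
The risk is 32% lower among the exposed than among the unexposed.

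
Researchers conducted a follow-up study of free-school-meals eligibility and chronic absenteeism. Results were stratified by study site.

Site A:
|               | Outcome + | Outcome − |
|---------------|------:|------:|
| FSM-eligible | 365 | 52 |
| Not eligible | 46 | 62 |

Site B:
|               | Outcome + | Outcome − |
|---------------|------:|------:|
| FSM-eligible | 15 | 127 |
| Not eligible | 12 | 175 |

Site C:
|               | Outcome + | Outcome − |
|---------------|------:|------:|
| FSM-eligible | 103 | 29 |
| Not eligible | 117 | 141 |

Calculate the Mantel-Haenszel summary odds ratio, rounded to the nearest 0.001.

4.937

OR_MH = Σ(aᵢdᵢ/nᵢ) / Σ(bᵢcᵢ/nᵢ), where nᵢ is the stratum total.
Stratum 1 (Site A): n = 525; a·d/n = 365·62/525 = 43.1048; b·c/n = 52·46/525 = 4.5562
Stratum 2 (Site B): n = 329; a·d/n = 15·175/329 = 7.9787; b·c/n = 127·12/329 = 4.6322
Stratum 3 (Site C): n = 390; a·d/n = 103·141/390 = 37.2385; b·c/n = 29·117/390 = 8.7000
OR_MH = (43.1048 + 7.9787 + 37.2385) / (4.5562 + 4.6322 + 8.7000) = 88.3219 / 17.8884 = 4.93738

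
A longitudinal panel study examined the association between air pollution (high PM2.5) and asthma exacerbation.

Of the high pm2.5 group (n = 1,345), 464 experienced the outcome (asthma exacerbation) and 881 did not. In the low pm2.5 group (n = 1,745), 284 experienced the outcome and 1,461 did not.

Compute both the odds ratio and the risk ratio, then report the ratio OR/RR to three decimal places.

From the description: a = 464, b = 881, c = 284, d = 1461.
OR = (464·1461)/(881·284) = 677904/250204 = 2.70941
Risk in exposed = 464/1345 = 0.34498; risk in unexposed = 284/1745 = 0.16275; RR = 2.11969
OR/RR = 2.70941 / 2.11969 = 1.27821
The outcome is not rare, so the OR lies further from 1 than the RR.

1.278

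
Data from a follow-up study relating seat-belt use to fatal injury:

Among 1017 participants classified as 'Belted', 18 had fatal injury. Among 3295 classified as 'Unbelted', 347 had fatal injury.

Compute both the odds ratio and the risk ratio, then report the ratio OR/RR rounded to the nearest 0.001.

From the description: a = 18, b = 999, c = 347, d = 2948.
OR = (18·2948)/(999·347) = 53064/346653 = 0.15308
Risk in exposed = 18/1017 = 0.01770; risk in unexposed = 347/3295 = 0.10531; RR = 0.16807
OR/RR = 0.15308 / 0.16807 = 0.91081
The outcome is not rare, so the OR lies further from 1 than the RR.

0.911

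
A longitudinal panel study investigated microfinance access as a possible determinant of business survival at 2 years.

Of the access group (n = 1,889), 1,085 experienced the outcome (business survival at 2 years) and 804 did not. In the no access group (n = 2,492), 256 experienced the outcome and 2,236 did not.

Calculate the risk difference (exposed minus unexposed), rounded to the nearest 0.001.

From the description: a = 1085, b = 804, c = 256, d = 2236.
Risk in exposed = 1085/1889 = 0.574378; risk in unexposed = 256/2492 = 0.102729.
Risk difference = 0.574378 − 0.102729 = 0.471649

0.472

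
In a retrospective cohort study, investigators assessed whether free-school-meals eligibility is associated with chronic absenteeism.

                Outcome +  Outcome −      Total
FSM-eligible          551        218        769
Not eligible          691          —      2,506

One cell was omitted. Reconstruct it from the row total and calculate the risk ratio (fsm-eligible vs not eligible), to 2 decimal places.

The missing cell is in the unexposed row: 2506 − 691 = 1815.
So a = 551, b = 218, c = 691, d = 1815.
RR = [a/(a+b)] / [c/(c+d)] = (551/769) / (691/2506) = 0.71651/0.27574 = 2.59853

2.60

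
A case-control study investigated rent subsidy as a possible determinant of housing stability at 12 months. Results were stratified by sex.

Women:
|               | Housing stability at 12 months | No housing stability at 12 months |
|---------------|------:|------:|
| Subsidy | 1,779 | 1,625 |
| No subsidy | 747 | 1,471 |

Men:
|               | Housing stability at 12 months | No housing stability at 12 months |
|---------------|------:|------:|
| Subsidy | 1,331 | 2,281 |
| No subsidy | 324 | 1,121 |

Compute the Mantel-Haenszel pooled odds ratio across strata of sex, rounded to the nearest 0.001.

2.101

OR_MH = Σ(aᵢdᵢ/nᵢ) / Σ(bᵢcᵢ/nᵢ), where nᵢ is the stratum total.
Stratum 1 (Women): n = 5622; a·d/n = 1779·1471/5622 = 465.4765; b·c/n = 1625·747/5622 = 215.9152
Stratum 2 (Men): n = 5057; a·d/n = 1331·1121/5057 = 295.0467; b·c/n = 2281·324/5057 = 146.1428
OR_MH = (465.4765 + 295.0467) / (215.9152 + 146.1428) = 760.5232 / 362.0579 = 2.10056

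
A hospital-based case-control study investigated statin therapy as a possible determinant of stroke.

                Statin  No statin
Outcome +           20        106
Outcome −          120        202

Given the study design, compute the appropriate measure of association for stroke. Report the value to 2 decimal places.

Reading the table with exposure as columns: a = 20 (Statin, case), b = 120 (Statin, non-case), c = 106 (No statin, case), d = 202.
This is a hospital-based case-control study: participants were sampled on outcome status, so risks in the source population cannot be estimated directly — relative risk is not valid here. The odds ratio is the appropriate measure.
OR = (a·d)/(b·c) = (20 × 202) / (120 × 106) = 4040 / 12720 = 0.31761

0.32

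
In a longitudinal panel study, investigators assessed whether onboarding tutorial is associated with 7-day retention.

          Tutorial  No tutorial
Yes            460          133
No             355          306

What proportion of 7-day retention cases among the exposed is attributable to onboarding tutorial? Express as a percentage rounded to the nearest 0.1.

Reading the table with exposure as columns: a = 460 (Tutorial, case), b = 355 (Tutorial, non-case), c = 133 (No tutorial, case), d = 306.
Risk in exposed = 460/815 = 0.56442; risk in unexposed = 133/439 = 0.30296.
RR = 0.56442/0.30296 = 1.86300
AR% = (RR − 1)/RR × 100 = (1.86300 − 1)/1.86300 × 100 = 46.3232%

46.3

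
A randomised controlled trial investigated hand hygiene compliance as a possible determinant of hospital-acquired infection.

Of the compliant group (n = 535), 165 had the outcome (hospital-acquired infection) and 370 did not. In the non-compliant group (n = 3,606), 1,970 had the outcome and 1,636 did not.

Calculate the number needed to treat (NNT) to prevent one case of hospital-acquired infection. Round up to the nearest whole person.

5

Risk in treated group = 165/535 = 0.30841; risk in control = 1970/3606 = 0.54631.
Absolute risk reduction = 0.54631 − 0.30841 = 0.23790
NNT = 1 / ARR = 1 / 0.23790 = 4.203 → round up → 5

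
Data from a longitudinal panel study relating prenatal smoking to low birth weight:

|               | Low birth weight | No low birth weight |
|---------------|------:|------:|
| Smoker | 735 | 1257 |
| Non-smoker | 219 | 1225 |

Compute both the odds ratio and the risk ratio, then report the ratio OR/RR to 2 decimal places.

1.34

Cells: a = 735, b = 1257, c = 219, d = 1225.
OR = (735·1225)/(1257·219) = 900375/275283 = 3.27073
Risk in exposed = 735/1992 = 0.36898; risk in unexposed = 219/1444 = 0.15166; RR = 2.43288
OR/RR = 3.27073 / 2.43288 = 1.34438
The outcome is not rare, so the OR lies further from 1 than the RR.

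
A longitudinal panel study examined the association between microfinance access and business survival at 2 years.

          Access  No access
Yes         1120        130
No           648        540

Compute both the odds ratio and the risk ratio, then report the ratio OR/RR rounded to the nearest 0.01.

Reading the table with exposure as columns: a = 1120 (Access, case), b = 648 (Access, non-case), c = 130 (No access, case), d = 540.
OR = (1120·540)/(648·130) = 604800/84240 = 7.17949
Risk in exposed = 1120/1768 = 0.63348; risk in unexposed = 130/670 = 0.19403; RR = 3.26488
OR/RR = 7.17949 / 3.26488 = 2.19900
The outcome is not rare, so the OR lies further from 1 than the RR.

2.20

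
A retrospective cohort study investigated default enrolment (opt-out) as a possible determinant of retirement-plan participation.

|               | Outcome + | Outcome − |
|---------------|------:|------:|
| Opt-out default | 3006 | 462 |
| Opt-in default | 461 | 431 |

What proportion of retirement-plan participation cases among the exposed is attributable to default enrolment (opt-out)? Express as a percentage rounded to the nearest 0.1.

Cells: a = 3006, b = 462, c = 461, d = 431.
Risk in exposed = 3006/3468 = 0.86678; risk in unexposed = 461/892 = 0.51682.
RR = 0.86678/0.51682 = 1.67716
AR% = (RR − 1)/RR × 100 = (1.67716 − 1)/1.67716 × 100 = 40.3753%

40.4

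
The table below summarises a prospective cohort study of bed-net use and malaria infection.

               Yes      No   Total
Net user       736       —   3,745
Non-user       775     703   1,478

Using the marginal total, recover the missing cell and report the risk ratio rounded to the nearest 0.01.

The missing cell is in the exposed row: 3745 − 736 = 3009.
So a = 736, b = 3009, c = 775, d = 703.
RR = [a/(a+b)] / [c/(c+d)] = (736/3745) / (775/1478) = 0.19653/0.52436 = 0.37480

0.37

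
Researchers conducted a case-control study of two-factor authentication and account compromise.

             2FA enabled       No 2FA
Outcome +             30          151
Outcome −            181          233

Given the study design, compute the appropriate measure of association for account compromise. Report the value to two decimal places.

Reading the table with exposure as columns: a = 30 (2FA enabled, case), b = 181 (2FA enabled, non-case), c = 151 (No 2FA, case), d = 233.
This is a case-control study: participants were sampled on outcome status, so risks in the source population cannot be estimated directly — relative risk is not valid here. The odds ratio is the appropriate measure.
OR = (a·d)/(b·c) = (30 × 233) / (181 × 151) = 6990 / 27331 = 0.25575

0.26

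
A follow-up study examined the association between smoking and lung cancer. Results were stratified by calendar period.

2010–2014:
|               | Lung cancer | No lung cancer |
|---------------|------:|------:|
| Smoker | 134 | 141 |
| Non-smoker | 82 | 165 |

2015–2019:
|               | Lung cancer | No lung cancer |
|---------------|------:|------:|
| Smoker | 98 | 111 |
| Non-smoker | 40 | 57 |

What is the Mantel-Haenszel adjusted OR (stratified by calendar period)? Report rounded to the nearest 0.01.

1.65

OR_MH = Σ(aᵢdᵢ/nᵢ) / Σ(bᵢcᵢ/nᵢ), where nᵢ is the stratum total.
Stratum 1 (2010–2014): n = 522; a·d/n = 134·165/522 = 42.3563; b·c/n = 141·82/522 = 22.1494
Stratum 2 (2015–2019): n = 306; a·d/n = 98·57/306 = 18.2549; b·c/n = 111·40/306 = 14.5098
OR_MH = (42.3563 + 18.2549) / (22.1494 + 14.5098) = 60.6112 / 36.6592 = 1.65337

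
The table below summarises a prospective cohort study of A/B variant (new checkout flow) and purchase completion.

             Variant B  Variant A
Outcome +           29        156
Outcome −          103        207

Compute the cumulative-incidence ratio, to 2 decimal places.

0.51

Reading the table with exposure as columns: a = 29 (Variant B, case), b = 103 (Variant B, non-case), c = 156 (Variant A, case), d = 207.
Risk in exposed = 29/132 = 0.21970; risk in unexposed = 156/363 = 0.42975.
RR = 0.21970 / 0.42975 = 0.51122
The risk is 49% lower among the exposed than among the unexposed.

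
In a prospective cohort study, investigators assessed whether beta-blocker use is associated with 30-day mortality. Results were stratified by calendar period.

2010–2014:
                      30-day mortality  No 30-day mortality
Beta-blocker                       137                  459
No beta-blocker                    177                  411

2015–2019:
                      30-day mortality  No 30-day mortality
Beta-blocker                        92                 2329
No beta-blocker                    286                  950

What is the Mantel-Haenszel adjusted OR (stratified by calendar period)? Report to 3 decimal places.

OR_MH = Σ(aᵢdᵢ/nᵢ) / Σ(bᵢcᵢ/nᵢ), where nᵢ is the stratum total.
Stratum 1 (2010–2014): n = 1184; a·d/n = 137·411/1184 = 47.5566; b·c/n = 459·177/1184 = 68.6174
Stratum 2 (2015–2019): n = 3657; a·d/n = 92·950/3657 = 23.8994; b·c/n = 2329·286/3657 = 182.1422
OR_MH = (47.5566 + 23.8994) / (68.6174 + 182.1422) = 71.4560 / 250.7596 = 0.28496

0.285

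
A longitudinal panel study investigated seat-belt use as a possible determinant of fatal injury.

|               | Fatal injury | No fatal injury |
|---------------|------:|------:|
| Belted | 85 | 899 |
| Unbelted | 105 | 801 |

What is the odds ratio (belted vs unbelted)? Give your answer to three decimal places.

0.721

Cells: a = 85, b = 899, c = 105, d = 801.
OR = (a·d)/(b·c) = (85 × 801) / (899 × 105) = 68085 / 94395 = 0.72128
Exposure is associated with lower odds of fatal injury (OR = 0.72 < 1).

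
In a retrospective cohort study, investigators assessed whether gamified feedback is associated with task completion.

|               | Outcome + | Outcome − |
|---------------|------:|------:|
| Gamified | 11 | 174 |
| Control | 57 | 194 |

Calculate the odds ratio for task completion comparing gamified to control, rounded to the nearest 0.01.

0.22

Cells: a = 11, b = 174, c = 57, d = 194.
OR = (a·d)/(b·c) = (11 × 194) / (174 × 57) = 2134 / 9918 = 0.21516
Exposure is associated with lower odds of task completion (OR = 0.22 < 1).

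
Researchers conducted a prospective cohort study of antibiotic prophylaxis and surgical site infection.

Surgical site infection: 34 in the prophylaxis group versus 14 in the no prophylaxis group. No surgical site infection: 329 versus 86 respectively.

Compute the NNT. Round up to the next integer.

22

Risk in treated group = 34/363 = 0.09366; risk in control = 14/100 = 0.14000.
Absolute risk reduction = 0.14000 − 0.09366 = 0.04634
NNT = 1 / ARR = 1 / 0.04634 = 21.581 → round up → 22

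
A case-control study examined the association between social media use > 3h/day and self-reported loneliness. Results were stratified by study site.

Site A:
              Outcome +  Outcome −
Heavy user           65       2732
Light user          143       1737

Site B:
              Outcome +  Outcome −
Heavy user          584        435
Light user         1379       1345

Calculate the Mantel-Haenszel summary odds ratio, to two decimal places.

0.96

OR_MH = Σ(aᵢdᵢ/nᵢ) / Σ(bᵢcᵢ/nᵢ), where nᵢ is the stratum total.
Stratum 1 (Site A): n = 4677; a·d/n = 65·1737/4677 = 24.1405; b·c/n = 2732·143/4677 = 83.5313
Stratum 2 (Site B): n = 3743; a·d/n = 584·1345/3743 = 209.8531; b·c/n = 435·1379/3743 = 160.2632
OR_MH = (24.1405 + 209.8531) / (83.5313 + 160.2632) = 233.9935 / 243.7945 = 0.95980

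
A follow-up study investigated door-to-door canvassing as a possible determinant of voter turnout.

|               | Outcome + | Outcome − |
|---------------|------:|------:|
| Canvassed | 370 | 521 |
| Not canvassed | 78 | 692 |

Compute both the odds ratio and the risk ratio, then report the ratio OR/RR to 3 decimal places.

Cells: a = 370, b = 521, c = 78, d = 692.
OR = (370·692)/(521·78) = 256040/40638 = 6.30051
Risk in exposed = 370/891 = 0.41526; risk in unexposed = 78/770 = 0.10130; RR = 4.09940
OR/RR = 6.30051 / 4.09940 = 1.53693
The outcome is not rare, so the OR lies further from 1 than the RR.

1.537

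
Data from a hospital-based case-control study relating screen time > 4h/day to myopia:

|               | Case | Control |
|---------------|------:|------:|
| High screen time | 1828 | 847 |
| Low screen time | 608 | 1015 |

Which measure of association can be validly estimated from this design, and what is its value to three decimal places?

Cells: a = 1828, b = 847, c = 608, d = 1015.
This is a hospital-based case-control study: participants were sampled on outcome status, so risks in the source population cannot be estimated directly — relative risk is not valid here. The odds ratio is the appropriate measure.
OR = (a·d)/(b·c) = (1828 × 1015) / (847 × 608) = 1855420 / 514976 = 3.60293

3.603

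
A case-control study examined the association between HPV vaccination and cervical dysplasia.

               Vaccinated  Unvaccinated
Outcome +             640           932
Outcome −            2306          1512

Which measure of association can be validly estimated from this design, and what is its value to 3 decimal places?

Reading the table with exposure as columns: a = 640 (Vaccinated, case), b = 2306 (Vaccinated, non-case), c = 932 (Unvaccinated, case), d = 1512.
This is a case-control study: participants were sampled on outcome status, so risks in the source population cannot be estimated directly — relative risk is not valid here. The odds ratio is the appropriate measure.
OR = (a·d)/(b·c) = (640 × 1512) / (2306 × 932) = 967680 / 2149192 = 0.45025

0.450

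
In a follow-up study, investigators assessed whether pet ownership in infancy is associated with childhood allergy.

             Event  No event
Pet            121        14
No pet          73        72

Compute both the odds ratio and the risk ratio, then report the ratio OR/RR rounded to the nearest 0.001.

Cells: a = 121, b = 14, c = 73, d = 72.
OR = (121·72)/(14·73) = 8712/1022 = 8.52446
Risk in exposed = 121/135 = 0.89630; risk in unexposed = 73/145 = 0.50345; RR = 1.78031
OR/RR = 8.52446 / 1.78031 = 4.78818
The outcome is not rare, so the OR lies further from 1 than the RR.

4.788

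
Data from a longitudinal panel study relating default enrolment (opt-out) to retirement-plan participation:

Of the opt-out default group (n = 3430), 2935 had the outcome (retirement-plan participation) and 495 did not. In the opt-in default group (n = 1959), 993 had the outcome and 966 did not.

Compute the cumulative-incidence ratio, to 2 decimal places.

1.69

From the description: a = 2935, b = 495, c = 993, d = 966.
Risk in exposed = 2935/3430 = 0.85569; risk in unexposed = 993/1959 = 0.50689.
RR = 0.85569 / 0.50689 = 1.68810
The risk among the exposed is 1.69 times that among the unexposed.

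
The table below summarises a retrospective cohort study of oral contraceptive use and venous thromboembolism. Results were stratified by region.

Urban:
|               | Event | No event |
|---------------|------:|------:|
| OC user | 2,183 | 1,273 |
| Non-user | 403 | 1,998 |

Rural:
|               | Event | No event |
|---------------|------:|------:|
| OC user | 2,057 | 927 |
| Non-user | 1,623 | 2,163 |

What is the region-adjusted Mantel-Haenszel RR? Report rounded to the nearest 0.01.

RR_MH = Σ(aᵢ·n₀ᵢ/nᵢ) / Σ(cᵢ·n₁ᵢ/nᵢ), with n₁ᵢ = aᵢ+bᵢ (exposed), n₀ᵢ = cᵢ+dᵢ (unexposed), nᵢ = n₁ᵢ+n₀ᵢ.
Stratum 1 (Urban): n₁ = 3456, n₀ = 2401, n = 5857; a·n₀/n = 2183·2401/5857 = 894.8921; c·n₁/n = 403·3456/5857 = 237.7955
Stratum 2 (Rural): n₁ = 2984, n₀ = 3786, n = 6770; a·n₀/n = 2057·3786/6770 = 1150.3400; c·n₁/n = 1623·2984/6770 = 715.3666
RR_MH = (894.8921 + 1150.3400) / (237.7955 + 715.3666) = 2045.2321 / 953.1621 = 2.14573

2.15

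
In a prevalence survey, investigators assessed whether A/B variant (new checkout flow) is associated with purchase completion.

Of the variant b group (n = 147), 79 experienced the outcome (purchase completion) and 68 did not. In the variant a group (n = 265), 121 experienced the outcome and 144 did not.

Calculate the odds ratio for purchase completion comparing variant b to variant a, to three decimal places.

1.383

From the description: a = 79, b = 68, c = 121, d = 144.
OR = (a·d)/(b·c) = (79 × 144) / (68 × 121) = 11376 / 8228 = 1.38260
The odds of purchase completion are about 1.38 times as high in the variant b group.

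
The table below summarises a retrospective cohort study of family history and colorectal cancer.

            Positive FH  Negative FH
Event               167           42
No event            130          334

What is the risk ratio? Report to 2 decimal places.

Reading the table with exposure as columns: a = 167 (Positive FH, case), b = 130 (Positive FH, non-case), c = 42 (Negative FH, case), d = 334.
Risk in exposed = 167/297 = 0.56229; risk in unexposed = 42/376 = 0.11170.
RR = 0.56229 / 0.11170 = 5.03383
The risk among the exposed is 5.03 times that among the unexposed.

5.03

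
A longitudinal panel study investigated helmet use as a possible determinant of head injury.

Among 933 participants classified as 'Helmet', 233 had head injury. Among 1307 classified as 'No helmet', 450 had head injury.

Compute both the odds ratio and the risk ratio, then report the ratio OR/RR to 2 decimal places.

From the description: a = 233, b = 700, c = 450, d = 857.
OR = (233·857)/(700·450) = 199681/315000 = 0.63391
Risk in exposed = 233/933 = 0.24973; risk in unexposed = 450/1307 = 0.34430; RR = 0.72533
OR/RR = 0.63391 / 0.72533 = 0.87395
The outcome is not rare, so the OR lies further from 1 than the RR.

0.87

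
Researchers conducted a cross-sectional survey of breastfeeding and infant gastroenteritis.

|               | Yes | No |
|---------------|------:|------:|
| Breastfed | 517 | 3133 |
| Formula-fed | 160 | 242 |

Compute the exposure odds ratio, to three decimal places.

Cells: a = 517, b = 3133, c = 160, d = 242.
OR = (a·d)/(b·c) = (517 × 242) / (3133 × 160) = 125114 / 501280 = 0.24959
Exposure is associated with lower odds of infant gastroenteritis (OR = 0.25 < 1).

0.250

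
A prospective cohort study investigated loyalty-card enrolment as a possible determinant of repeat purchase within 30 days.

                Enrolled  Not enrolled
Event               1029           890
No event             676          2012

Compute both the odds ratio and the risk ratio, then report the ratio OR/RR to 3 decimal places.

Reading the table with exposure as columns: a = 1029 (Enrolled, case), b = 676 (Enrolled, non-case), c = 890 (Not enrolled, case), d = 2012.
OR = (1029·2012)/(676·890) = 2070348/601640 = 3.44117
Risk in exposed = 1029/1705 = 0.60352; risk in unexposed = 890/2902 = 0.30669; RR = 1.96788
OR/RR = 3.44117 / 1.96788 = 1.74867
The outcome is not rare, so the OR lies further from 1 than the RR.

1.749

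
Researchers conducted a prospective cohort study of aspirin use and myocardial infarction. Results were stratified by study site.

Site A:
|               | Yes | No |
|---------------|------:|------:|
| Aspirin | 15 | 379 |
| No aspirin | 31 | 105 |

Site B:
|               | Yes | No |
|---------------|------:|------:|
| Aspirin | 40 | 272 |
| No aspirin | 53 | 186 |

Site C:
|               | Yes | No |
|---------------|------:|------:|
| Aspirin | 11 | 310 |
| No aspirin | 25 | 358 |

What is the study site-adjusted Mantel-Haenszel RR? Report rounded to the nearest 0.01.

0.42

RR_MH = Σ(aᵢ·n₀ᵢ/nᵢ) / Σ(cᵢ·n₁ᵢ/nᵢ), with n₁ᵢ = aᵢ+bᵢ (exposed), n₀ᵢ = cᵢ+dᵢ (unexposed), nᵢ = n₁ᵢ+n₀ᵢ.
Stratum 1 (Site A): n₁ = 394, n₀ = 136, n = 530; a·n₀/n = 15·136/530 = 3.8491; c·n₁/n = 31·394/530 = 23.0453
Stratum 2 (Site B): n₁ = 312, n₀ = 239, n = 551; a·n₀/n = 40·239/551 = 17.3503; c·n₁/n = 53·312/551 = 30.0109
Stratum 3 (Site C): n₁ = 321, n₀ = 383, n = 704; a·n₀/n = 11·383/704 = 5.9844; c·n₁/n = 25·321/704 = 11.3991
RR_MH = (3.8491 + 17.3503 + 5.9844) / (23.0453 + 30.0109 + 11.3991) = 27.1837 / 64.4553 = 0.42174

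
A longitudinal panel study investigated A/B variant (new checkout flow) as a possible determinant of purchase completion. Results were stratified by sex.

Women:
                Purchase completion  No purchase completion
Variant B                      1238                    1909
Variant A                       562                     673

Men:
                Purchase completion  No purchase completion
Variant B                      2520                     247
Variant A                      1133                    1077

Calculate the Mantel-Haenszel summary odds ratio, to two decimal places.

2.44

OR_MH = Σ(aᵢdᵢ/nᵢ) / Σ(bᵢcᵢ/nᵢ), where nᵢ is the stratum total.
Stratum 1 (Women): n = 4382; a·d/n = 1238·673/4382 = 190.1356; b·c/n = 1909·562/4382 = 244.8330
Stratum 2 (Men): n = 4977; a·d/n = 2520·1077/4977 = 545.3165; b·c/n = 247·1133/4977 = 56.2289
OR_MH = (190.1356 + 545.3165) / (244.8330 + 56.2289) = 735.4520 / 301.0618 = 2.44286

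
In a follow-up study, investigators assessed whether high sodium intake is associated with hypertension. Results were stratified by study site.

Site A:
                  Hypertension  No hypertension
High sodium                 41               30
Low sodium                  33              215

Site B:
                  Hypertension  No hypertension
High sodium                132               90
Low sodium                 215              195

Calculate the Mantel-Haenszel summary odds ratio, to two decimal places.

2.03

OR_MH = Σ(aᵢdᵢ/nᵢ) / Σ(bᵢcᵢ/nᵢ), where nᵢ is the stratum total.
Stratum 1 (Site A): n = 319; a·d/n = 41·215/319 = 27.6332; b·c/n = 30·33/319 = 3.1034
Stratum 2 (Site B): n = 632; a·d/n = 132·195/632 = 40.7278; b·c/n = 90·215/632 = 30.6171
OR_MH = (27.6332 + 40.7278) / (3.1034 + 30.6171) = 68.3611 / 33.7205 = 2.02728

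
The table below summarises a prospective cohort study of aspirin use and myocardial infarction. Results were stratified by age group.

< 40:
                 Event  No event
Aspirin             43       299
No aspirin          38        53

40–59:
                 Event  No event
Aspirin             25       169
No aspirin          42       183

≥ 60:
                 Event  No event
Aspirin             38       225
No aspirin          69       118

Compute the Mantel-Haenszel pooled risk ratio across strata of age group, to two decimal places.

0.43

RR_MH = Σ(aᵢ·n₀ᵢ/nᵢ) / Σ(cᵢ·n₁ᵢ/nᵢ), with n₁ᵢ = aᵢ+bᵢ (exposed), n₀ᵢ = cᵢ+dᵢ (unexposed), nᵢ = n₁ᵢ+n₀ᵢ.
Stratum 1 (< 40): n₁ = 342, n₀ = 91, n = 433; a·n₀/n = 43·91/433 = 9.0370; c·n₁/n = 38·342/433 = 30.0139
Stratum 2 (40–59): n₁ = 194, n₀ = 225, n = 419; a·n₀/n = 25·225/419 = 13.4248; c·n₁/n = 42·194/419 = 19.4463
Stratum 3 (≥ 60): n₁ = 263, n₀ = 187, n = 450; a·n₀/n = 38·187/450 = 15.7911; c·n₁/n = 69·263/450 = 40.3267
RR_MH = (9.0370 + 13.4248 + 15.7911) / (30.0139 + 19.4463 + 40.3267) = 38.2529 / 89.7868 = 0.42604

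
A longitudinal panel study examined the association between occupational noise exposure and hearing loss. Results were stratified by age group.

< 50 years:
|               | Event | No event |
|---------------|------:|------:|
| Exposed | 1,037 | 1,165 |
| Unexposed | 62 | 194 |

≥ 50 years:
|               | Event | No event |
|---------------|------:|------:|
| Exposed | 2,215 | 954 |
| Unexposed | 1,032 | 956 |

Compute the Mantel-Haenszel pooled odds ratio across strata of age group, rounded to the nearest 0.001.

OR_MH = Σ(aᵢdᵢ/nᵢ) / Σ(bᵢcᵢ/nᵢ), where nᵢ is the stratum total.
Stratum 1 (< 50 years): n = 2458; a·d/n = 1037·194/2458 = 81.8462; b·c/n = 1165·62/2458 = 29.3857
Stratum 2 (≥ 50 years): n = 5157; a·d/n = 2215·956/5157 = 410.6147; b·c/n = 954·1032/5157 = 190.9110
OR_MH = (81.8462 + 410.6147) / (29.3857 + 190.9110) = 492.4609 / 220.2967 = 2.23544

2.235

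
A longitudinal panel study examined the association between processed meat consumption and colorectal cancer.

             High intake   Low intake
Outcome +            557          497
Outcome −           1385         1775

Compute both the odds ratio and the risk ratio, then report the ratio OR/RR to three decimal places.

Reading the table with exposure as columns: a = 557 (High intake, case), b = 1385 (High intake, non-case), c = 497 (Low intake, case), d = 1775.
OR = (557·1775)/(1385·497) = 988675/688345 = 1.43631
Risk in exposed = 557/1942 = 0.28682; risk in unexposed = 497/2272 = 0.21875; RR = 1.31117
OR/RR = 1.43631 / 1.31117 = 1.09544
The outcome is not rare, so the OR lies further from 1 than the RR.

1.095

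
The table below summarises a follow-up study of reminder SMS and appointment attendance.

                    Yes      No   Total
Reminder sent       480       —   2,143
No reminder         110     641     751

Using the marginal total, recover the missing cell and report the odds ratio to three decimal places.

1.682

The missing cell is in the exposed row: 2143 − 480 = 1663.
So a = 480, b = 1663, c = 110, d = 641.
OR = (a·d)/(b·c) = (480 × 641) / (1663 × 110) = 307680 / 182930 = 1.68195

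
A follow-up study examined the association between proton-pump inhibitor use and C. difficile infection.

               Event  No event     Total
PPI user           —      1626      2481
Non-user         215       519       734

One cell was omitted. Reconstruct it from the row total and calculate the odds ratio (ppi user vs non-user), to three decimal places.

1.269

The missing cell is in the exposed row: 2481 − 1626 = 855.
So a = 855, b = 1626, c = 215, d = 519.
OR = (a·d)/(b·c) = (855 × 519) / (1626 × 215) = 443745 / 349590 = 1.26933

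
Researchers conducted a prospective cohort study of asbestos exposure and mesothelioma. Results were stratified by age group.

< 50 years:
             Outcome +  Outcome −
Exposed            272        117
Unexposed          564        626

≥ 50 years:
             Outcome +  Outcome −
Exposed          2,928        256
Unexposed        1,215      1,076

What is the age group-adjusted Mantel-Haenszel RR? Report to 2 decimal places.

RR_MH = Σ(aᵢ·n₀ᵢ/nᵢ) / Σ(cᵢ·n₁ᵢ/nᵢ), with n₁ᵢ = aᵢ+bᵢ (exposed), n₀ᵢ = cᵢ+dᵢ (unexposed), nᵢ = n₁ᵢ+n₀ᵢ.
Stratum 1 (< 50 years): n₁ = 389, n₀ = 1190, n = 1579; a·n₀/n = 272·1190/1579 = 204.9905; c·n₁/n = 564·389/1579 = 138.9462
Stratum 2 (≥ 50 years): n₁ = 3184, n₀ = 2291, n = 5475; a·n₀/n = 2928·2291/5475 = 1225.2142; c·n₁/n = 1215·3184/5475 = 706.5863
RR_MH = (204.9905 + 1225.2142) / (138.9462 + 706.5863) = 1430.2047 / 845.5325 = 1.69148

1.69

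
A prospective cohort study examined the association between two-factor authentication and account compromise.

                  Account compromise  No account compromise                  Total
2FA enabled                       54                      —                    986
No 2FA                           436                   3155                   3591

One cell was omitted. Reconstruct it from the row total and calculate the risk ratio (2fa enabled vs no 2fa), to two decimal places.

0.45

The missing cell is in the exposed row: 986 − 54 = 932.
So a = 54, b = 932, c = 436, d = 3155.
RR = [a/(a+b)] / [c/(c+d)] = (54/986) / (436/3591) = 0.05477/0.12141 = 0.45107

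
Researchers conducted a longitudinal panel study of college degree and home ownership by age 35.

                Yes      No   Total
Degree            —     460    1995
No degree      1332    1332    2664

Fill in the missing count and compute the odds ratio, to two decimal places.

3.34

The missing cell is in the exposed row: 1995 − 460 = 1535.
So a = 1535, b = 460, c = 1332, d = 1332.
OR = (a·d)/(b·c) = (1535 × 1332) / (460 × 1332) = 2044620 / 612720 = 3.33696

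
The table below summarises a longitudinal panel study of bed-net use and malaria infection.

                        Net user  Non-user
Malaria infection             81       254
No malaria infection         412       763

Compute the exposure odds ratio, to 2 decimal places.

Reading the table with exposure as columns: a = 81 (Net user, case), b = 412 (Net user, non-case), c = 254 (Non-user, case), d = 763.
OR = (a·d)/(b·c) = (81 × 763) / (412 × 254) = 61803 / 104648 = 0.59058
Exposure is associated with lower odds of malaria infection (OR = 0.59 < 1).

0.59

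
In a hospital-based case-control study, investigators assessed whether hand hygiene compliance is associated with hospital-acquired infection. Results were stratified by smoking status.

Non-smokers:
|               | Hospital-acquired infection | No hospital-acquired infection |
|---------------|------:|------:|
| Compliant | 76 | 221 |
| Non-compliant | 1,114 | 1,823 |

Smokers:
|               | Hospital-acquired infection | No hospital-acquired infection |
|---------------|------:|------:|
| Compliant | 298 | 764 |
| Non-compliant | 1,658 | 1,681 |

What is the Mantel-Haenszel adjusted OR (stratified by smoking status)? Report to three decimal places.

0.430

OR_MH = Σ(aᵢdᵢ/nᵢ) / Σ(bᵢcᵢ/nᵢ), where nᵢ is the stratum total.
Stratum 1 (Non-smokers): n = 3234; a·d/n = 76·1823/3234 = 42.8411; b·c/n = 221·1114/3234 = 76.1268
Stratum 2 (Smokers): n = 4401; a·d/n = 298·1681/4401 = 113.8237; b·c/n = 764·1658/4401 = 287.8237
OR_MH = (42.8411 + 113.8237) / (76.1268 + 287.8237) = 156.6647 / 363.9505 = 0.43046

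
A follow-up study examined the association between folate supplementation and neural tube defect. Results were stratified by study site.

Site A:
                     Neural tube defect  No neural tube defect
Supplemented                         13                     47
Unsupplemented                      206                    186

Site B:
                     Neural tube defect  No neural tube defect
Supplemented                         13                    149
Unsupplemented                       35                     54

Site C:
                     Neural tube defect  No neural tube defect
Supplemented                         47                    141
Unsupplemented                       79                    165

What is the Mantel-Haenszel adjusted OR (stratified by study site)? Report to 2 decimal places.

OR_MH = Σ(aᵢdᵢ/nᵢ) / Σ(bᵢcᵢ/nᵢ), where nᵢ is the stratum total.
Stratum 1 (Site A): n = 452; a·d/n = 13·186/452 = 5.3496; b·c/n = 47·206/452 = 21.4204
Stratum 2 (Site B): n = 251; a·d/n = 13·54/251 = 2.7968; b·c/n = 149·35/251 = 20.7769
Stratum 3 (Site C): n = 432; a·d/n = 47·165/432 = 17.9514; b·c/n = 141·79/432 = 25.7847
OR_MH = (5.3496 + 2.7968 + 17.9514) / (21.4204 + 20.7769 + 25.7847) = 26.0978 / 67.9820 = 0.38389

0.38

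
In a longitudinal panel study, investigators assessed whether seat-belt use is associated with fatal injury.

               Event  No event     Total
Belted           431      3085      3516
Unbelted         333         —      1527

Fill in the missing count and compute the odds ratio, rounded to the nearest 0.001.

The missing cell is in the unexposed row: 1527 − 333 = 1194.
So a = 431, b = 3085, c = 333, d = 1194.
OR = (a·d)/(b·c) = (431 × 1194) / (3085 × 333) = 514614 / 1027305 = 0.50094

0.501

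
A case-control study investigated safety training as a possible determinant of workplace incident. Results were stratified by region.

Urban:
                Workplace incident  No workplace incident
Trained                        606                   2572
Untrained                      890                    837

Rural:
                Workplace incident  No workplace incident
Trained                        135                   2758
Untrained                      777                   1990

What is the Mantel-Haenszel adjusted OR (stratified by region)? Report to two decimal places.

OR_MH = Σ(aᵢdᵢ/nᵢ) / Σ(bᵢcᵢ/nᵢ), where nᵢ is the stratum total.
Stratum 1 (Urban): n = 4905; a·d/n = 606·837/4905 = 103.4092; b·c/n = 2572·890/4905 = 466.6830
Stratum 2 (Rural): n = 5660; a·d/n = 135·1990/5660 = 47.4647; b·c/n = 2758·777/5660 = 378.6159
OR_MH = (103.4092 + 47.4647) / (466.6830 + 378.6159) = 150.8738 / 845.2989 = 0.17849

0.18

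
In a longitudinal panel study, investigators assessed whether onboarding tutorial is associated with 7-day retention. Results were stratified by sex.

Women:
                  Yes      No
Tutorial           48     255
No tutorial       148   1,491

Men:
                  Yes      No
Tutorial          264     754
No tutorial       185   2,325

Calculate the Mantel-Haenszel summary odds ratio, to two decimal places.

OR_MH = Σ(aᵢdᵢ/nᵢ) / Σ(bᵢcᵢ/nᵢ), where nᵢ is the stratum total.
Stratum 1 (Women): n = 1942; a·d/n = 48·1491/1942 = 36.8527; b·c/n = 255·148/1942 = 19.4336
Stratum 2 (Men): n = 3528; a·d/n = 264·2325/3528 = 173.9796; b·c/n = 754·185/3528 = 39.5380
OR_MH = (36.8527 + 173.9796) / (19.4336 + 39.5380) = 210.8323 / 58.9716 = 3.57515

3.58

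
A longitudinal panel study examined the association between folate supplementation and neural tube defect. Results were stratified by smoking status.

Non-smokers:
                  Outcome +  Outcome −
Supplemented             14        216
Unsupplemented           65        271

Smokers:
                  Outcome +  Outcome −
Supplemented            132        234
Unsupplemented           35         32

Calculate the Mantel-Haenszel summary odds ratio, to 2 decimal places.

0.38

OR_MH = Σ(aᵢdᵢ/nᵢ) / Σ(bᵢcᵢ/nᵢ), where nᵢ is the stratum total.
Stratum 1 (Non-smokers): n = 566; a·d/n = 14·271/566 = 6.7032; b·c/n = 216·65/566 = 24.8057
Stratum 2 (Smokers): n = 433; a·d/n = 132·32/433 = 9.7552; b·c/n = 234·35/433 = 18.9145
OR_MH = (6.7032 + 9.7552) / (24.8057 + 18.9145) = 16.4584 / 43.7202 = 0.37645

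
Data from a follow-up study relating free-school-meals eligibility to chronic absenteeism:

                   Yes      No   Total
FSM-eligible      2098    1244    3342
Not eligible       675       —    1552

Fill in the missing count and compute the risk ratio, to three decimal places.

1.443

The missing cell is in the unexposed row: 1552 − 675 = 877.
So a = 2098, b = 1244, c = 675, d = 877.
RR = [a/(a+b)] / [c/(c+d)] = (2098/3342) / (675/1552) = 0.62777/0.43492 = 1.44340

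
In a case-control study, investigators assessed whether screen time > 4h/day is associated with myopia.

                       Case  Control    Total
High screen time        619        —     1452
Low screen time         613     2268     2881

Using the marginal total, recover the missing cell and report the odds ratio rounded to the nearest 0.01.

2.75

The missing cell is in the exposed row: 1452 − 619 = 833.
So a = 619, b = 833, c = 613, d = 2268.
OR = (a·d)/(b·c) = (619 × 2268) / (833 × 613) = 1403892 / 510629 = 2.74934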